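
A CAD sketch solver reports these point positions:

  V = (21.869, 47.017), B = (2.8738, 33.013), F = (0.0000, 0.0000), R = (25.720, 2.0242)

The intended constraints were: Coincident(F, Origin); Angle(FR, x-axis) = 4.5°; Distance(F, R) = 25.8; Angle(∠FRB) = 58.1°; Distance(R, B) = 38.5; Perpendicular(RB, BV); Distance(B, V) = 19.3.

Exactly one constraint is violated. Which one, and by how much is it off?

Distance(B, V) = 19.3 — off by 4.30.

F = (0.00, 0.00) ✓; FR at 4.500° ✓; |FR| = 25.80 ✓; ∠FRB = 58.10° ✓; |RB| = 38.50 ✓; ∠(RB, BV) = 90.00° ✓; |BV| = 23.60 ✗.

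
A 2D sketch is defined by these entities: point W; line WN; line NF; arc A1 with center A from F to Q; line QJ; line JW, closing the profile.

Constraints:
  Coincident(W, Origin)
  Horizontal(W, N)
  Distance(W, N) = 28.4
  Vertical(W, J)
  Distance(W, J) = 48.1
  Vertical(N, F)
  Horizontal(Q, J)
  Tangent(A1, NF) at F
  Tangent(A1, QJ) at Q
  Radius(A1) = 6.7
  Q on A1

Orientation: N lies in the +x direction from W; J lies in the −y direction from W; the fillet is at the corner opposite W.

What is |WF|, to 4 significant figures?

50.20

W is at the origin; WN is horizontal with |WN| = 28.4 and N on the +x side, so N = (28.40, 0.000). W and J share the same x with |WJ| = 48.1 and J on the −y side, so J = (0.000, -48.10). The virtual corner opposite W is at (28.40, -48.10). The tangent condition forces AF to be normal to NF and A1 meets QJ tangentially, so AQ is at right angles to QJ, with radius 6.7, so the center A sits 6.7 in from both sides at A = (21.70, -41.40). That places the tangent points at F = (28.40, -41.40) on NF and Q = (21.70, -48.10) on QJ. Then |WF| = |F − W| = 50.20.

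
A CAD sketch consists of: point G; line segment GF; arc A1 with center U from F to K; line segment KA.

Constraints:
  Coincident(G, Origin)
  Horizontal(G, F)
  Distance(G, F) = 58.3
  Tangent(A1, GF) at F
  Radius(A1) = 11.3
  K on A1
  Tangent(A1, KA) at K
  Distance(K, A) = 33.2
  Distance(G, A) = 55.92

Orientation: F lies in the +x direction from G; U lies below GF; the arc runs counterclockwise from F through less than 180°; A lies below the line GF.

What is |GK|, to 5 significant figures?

48.123

Checks: ∠(UF, FG) = 90.00° ✓; |UF| = 11.30 ✓; |UK| = 11.30 ✓; ∠(UK, KA) = 90.00° ✓; |KA| = 33.20 ✓; |GA| = 55.92 ✓.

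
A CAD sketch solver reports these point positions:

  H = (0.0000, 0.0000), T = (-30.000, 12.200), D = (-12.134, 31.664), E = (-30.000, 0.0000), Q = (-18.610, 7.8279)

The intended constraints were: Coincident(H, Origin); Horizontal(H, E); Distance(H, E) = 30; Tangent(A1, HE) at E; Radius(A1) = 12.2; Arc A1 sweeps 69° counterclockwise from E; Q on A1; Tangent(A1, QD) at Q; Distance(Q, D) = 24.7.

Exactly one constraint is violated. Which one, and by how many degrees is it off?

Tangent(A1, QD) at Q — off by 5.80°.

H = (0.00, 0.00) ✓; H.y = 0.00, E.y = 0.00 ✓; |HE| = 30.00 ✓; ∠(TE, EH) = 90.00° ✓; |TE| = 12.20 ✓; bearing(T→Q) − bearing(T→E) = 69.00° ✓; |TQ| = 12.20 ✓; ∠(TQ, QD) = 84.20° ✗; |QD| = 24.70 ✓.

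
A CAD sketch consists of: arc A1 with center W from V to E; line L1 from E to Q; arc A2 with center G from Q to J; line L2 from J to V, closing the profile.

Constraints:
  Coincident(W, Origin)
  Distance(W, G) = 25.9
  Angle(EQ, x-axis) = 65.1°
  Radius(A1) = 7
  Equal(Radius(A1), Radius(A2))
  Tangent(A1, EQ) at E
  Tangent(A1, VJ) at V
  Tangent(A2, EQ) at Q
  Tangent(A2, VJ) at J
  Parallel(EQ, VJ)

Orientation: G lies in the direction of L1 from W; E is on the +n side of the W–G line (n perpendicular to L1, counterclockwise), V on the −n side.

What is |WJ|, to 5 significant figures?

26.829

The slot axis is L1's direction at 65.1°, so u = (cos 65.1°, sin 65.1°) = (0.42104, 0.90704) and n = (−sin 65.1°, cos 65.1°) = (-0.90704, 0.42104). W is at the origin and G lies 25.9 along u from W, so G = 25.9·u = (10.905, 23.492). Tangency of A1 to both parallel lines with radius 7.0 puts E and V at W ± 7.0·n: E = (-6.3493, 2.9473), V = (6.3493, -2.9473). Equal radii place Q and J the same way about G: Q = G + 7.0·n = (4.5555, 26.440), J = G − 7.0·n = (17.254, 20.545). Then |WJ| = |J − W| = 26.829.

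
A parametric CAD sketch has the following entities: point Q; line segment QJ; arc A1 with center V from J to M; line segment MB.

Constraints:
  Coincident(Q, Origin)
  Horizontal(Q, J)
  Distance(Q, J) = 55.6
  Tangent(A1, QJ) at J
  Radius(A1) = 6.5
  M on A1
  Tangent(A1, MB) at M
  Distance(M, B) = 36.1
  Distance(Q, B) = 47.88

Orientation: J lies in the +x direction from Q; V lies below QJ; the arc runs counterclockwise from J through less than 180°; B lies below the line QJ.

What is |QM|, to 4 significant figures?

50.01

Q is at the origin; QJ is horizontal with |QJ| = 55.6 and J on the +x side, so J = (55.60, 0.000). Since A1 is tangent to QJ there, VJ ⟂ QJ, so V = J + (0, -6.5) = (55.60, -6.500). Since VM ⟂ MB (tangency), |VB| = √(6.5² + 36.1²) = 36.68 regardless of where M sits on A1. So B lies on both circle(Q, 47.88) and circle(V, 36.68); the below-QJ intersection is B = (32.60, -35.07). M is the foot of the tangent from B: M = (49.89, -3.385).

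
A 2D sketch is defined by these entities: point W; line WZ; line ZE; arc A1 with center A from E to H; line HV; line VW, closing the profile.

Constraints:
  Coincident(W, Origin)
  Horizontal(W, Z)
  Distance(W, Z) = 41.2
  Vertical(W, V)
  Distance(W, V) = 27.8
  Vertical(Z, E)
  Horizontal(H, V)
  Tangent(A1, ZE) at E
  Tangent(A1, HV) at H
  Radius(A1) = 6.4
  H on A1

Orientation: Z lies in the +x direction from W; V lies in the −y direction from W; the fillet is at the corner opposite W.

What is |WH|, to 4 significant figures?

44.54

W is at the origin; W and Z share the same y with |WZ| = 41.2 and Z on the +x side, so Z = (41.20, 0.000). WV is vertical with |WV| = 27.8 and V on the −y side, so V = (0.000, -27.80). The virtual corner opposite W is at (41.20, -27.80). A1 meets ZE tangentially, so AE is at right angles to ZE and A1 meets HV tangentially, so AH is at right angles to HV, with radius 6.4, so the center A sits 6.4 in from both sides at A = (34.80, -21.40). That places the tangent points at E = (41.20, -21.40) on ZE and H = (34.80, -27.80) on HV. Then |WH| = |H − W| = 44.54.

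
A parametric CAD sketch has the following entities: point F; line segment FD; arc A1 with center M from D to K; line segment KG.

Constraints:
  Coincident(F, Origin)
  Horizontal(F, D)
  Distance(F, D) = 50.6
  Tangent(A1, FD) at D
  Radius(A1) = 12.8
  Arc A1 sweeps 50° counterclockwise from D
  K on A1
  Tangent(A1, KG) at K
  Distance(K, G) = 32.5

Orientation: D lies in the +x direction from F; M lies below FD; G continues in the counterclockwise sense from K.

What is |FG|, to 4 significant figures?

35.56

F is at the origin; F and D share the same y with |FD| = 50.6 and D on the +x side, so D = (50.60, 0.000). A1 meets FD tangentially, so MD is at right angles to FD, so M = D + (0, -12.8) = (50.60, -12.80). On A1, D sits at bearing 90° from M; a 50° counterclockwise sweep puts K at bearing 140°, so K = M + 12.8·(cos 140°, sin 140°) = (40.79, -4.572). The tangent condition forces MK to be normal to KG, so KG runs along (−sin 140°, cos 140°); with |KG| = 32.5, G = (19.90, -29.47). Then |FG| = |G − F| = 35.56.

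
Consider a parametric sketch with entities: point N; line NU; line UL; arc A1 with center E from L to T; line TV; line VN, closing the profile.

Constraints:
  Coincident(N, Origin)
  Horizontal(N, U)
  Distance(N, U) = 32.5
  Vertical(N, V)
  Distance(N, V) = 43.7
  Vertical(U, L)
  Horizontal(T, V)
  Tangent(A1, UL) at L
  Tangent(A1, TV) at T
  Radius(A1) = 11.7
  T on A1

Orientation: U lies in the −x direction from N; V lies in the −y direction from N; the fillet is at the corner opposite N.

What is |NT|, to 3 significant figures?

48.4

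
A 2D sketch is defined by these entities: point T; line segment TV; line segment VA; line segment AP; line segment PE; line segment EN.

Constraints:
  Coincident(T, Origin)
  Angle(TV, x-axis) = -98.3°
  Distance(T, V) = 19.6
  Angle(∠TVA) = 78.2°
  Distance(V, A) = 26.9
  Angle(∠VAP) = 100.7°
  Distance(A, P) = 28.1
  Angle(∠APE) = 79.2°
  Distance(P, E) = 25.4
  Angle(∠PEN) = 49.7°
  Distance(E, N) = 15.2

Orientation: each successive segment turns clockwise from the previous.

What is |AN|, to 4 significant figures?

19.04

T is at the origin; TV runs at -98.3° with length 19.6, so V = (-2.829, -19.39). ∠TVA = 78.2° gives VA at 159.9° from the x-axis; with |VA| = 26.9, A = (-28.09, -10.15). ∠VAP = 100.7° gives AP at 80.60° from the x-axis; with |AP| = 28.1, P = (-23.50, 17.57). ∠APE = 79.2° gives PE at -20.20° from the x-axis; with |PE| = 25.4, E = (0.3362, 8.802). ∠PEN = 49.7° gives EN at -150.5° from the x-axis; with |EN| = 15.2, N = (-12.89, 1.317). Then |AN| = |N − A| = 19.04.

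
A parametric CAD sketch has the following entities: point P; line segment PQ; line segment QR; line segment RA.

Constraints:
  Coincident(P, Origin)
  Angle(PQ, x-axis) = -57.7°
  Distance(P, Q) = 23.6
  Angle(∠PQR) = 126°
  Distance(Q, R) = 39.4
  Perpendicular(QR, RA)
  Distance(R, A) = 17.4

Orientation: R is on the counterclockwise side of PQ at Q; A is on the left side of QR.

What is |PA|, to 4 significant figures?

53.30

P is at the origin; PQ runs at -57.7° with length 23.6, so Q = 23.6·(cos -57.7°, sin -57.7°) = (12.61, -19.95). ∠PQR = 126.0°, so QR runs at -57.7° + (180° − 126.0°) = -3.700° from the x-axis; with |QR| = 39.4, R = Q + 39.4·(cos -3.700°, sin -3.700°) = (51.93, -22.49). The perpendicularity gives RA at right angles to QR; with |RA| = 17.4 on the left of QR, A = R + 17.4·(0.06453, 0.9979) = (53.05, -5.127). Then |PA| = |A − P| = 53.30.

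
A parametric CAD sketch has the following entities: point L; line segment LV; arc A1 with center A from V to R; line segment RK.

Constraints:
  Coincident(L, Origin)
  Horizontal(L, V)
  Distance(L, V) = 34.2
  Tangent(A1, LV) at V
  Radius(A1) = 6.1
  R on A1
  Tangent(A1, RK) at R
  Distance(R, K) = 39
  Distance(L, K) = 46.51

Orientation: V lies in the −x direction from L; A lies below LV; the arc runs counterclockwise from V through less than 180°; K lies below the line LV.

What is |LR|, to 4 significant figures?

40.47

L is at the origin; LV is horizontal with |LV| = 34.2 and V on the −x side, so V = (-34.20, 0.000). A1 meets LV tangentially, so AV is at right angles to LV, so A = V + (0, -6.1) = (-34.20, -6.100). Since AR ⟂ RK (tangency), |AK| = √(6.1² + 39.0²) = 39.47 regardless of where R sits on A1. So K lies on both circle(L, 46.51) and circle(A, 39.47); the below-LV intersection is K = (-18.91, -42.49). R is the foot of the tangent from K: R = (-39.39, -9.304).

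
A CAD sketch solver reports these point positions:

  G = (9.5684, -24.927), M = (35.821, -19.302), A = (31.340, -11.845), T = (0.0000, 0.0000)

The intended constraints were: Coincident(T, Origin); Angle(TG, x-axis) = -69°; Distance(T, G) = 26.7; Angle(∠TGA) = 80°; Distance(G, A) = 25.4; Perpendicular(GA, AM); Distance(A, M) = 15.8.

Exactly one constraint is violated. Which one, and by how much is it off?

Distance(A, M) = 15.8 — off by 7.10.

T = (0.00, 0.00) ✓; TG at -69.00° ✓; |TG| = 26.70 ✓; ∠TGA = 80.00° ✓; |GA| = 25.40 ✓; ∠(GA, AM) = 90.00° ✓; |AM| = 8.700 ✗.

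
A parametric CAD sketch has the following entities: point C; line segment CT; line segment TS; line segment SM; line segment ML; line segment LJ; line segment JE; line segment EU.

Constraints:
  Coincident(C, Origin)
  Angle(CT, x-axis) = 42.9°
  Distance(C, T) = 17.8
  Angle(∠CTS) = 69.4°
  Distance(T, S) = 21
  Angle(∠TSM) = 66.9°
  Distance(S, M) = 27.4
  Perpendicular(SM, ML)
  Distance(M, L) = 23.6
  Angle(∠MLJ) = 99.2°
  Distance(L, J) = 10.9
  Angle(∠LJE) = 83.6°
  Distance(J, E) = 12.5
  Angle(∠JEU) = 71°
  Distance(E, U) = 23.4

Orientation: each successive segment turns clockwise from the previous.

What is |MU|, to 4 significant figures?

22.34

∠LJE = 83.6° gives JE at -88.00° from the x-axis; with |JE| = 12.5, E = (5.159, 5.768). ∠JEU = 71.0° gives EU at 163.0° from the x-axis; with |EU| = 23.4, U = (-17.22, 12.61). Then |MU| = |U − M| = 22.34.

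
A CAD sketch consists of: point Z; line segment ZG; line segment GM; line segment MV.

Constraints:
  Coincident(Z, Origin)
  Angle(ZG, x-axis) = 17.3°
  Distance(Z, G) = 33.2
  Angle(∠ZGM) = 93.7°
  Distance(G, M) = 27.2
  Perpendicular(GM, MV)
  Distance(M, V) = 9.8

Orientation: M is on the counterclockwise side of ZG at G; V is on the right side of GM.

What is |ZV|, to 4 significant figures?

52.00

Z is at the origin; ZG runs at 17.3° with length 33.2, so G = 33.2·(cos 17.3°, sin 17.3°) = (31.70, 9.873). ∠ZGM = 93.7°, so GM runs at 17.3° + (180° − 93.7°) = 103.6° from the x-axis; with |GM| = 27.2, M = G + 27.2·(cos 103.6°, sin 103.6°) = (25.30, 36.31). GM ⟂ MV; with |MV| = 9.8 on the right of GM, V = M + 9.8·(0.9720, 0.2351) = (34.83, 38.61). Then |ZV| = |V − Z| = 52.00.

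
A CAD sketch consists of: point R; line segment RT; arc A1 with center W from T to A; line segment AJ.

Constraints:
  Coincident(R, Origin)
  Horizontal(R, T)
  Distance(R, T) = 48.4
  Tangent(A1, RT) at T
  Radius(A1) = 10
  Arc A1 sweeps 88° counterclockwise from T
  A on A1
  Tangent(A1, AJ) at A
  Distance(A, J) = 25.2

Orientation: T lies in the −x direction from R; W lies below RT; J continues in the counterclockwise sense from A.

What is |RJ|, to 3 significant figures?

68.8

On A1, T sits at bearing 90° from W; an 88° counterclockwise sweep puts A at bearing 178°, so A = W + 10.0·(cos 178°, sin 178°) = (-58.4, -9.65). The tangent condition forces WA to be normal to AJ, so AJ runs along (−sin 178°, cos 178°); with |AJ| = 25.2, J = (-59.3, -34.8). Then |RJ| = |J − R| = 68.8.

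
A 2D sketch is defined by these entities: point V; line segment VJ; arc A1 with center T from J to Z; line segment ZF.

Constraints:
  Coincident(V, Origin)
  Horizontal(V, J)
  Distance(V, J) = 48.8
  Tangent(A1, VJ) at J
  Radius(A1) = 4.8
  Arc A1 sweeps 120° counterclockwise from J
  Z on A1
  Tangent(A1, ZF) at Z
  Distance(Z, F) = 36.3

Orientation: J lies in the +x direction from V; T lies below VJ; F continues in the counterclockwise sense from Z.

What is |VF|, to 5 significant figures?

73.728

V is at the origin; V and J share the same y with |VJ| = 48.8 and J on the +x side, so J = (48.800, 0.0000). A1 meets VJ tangentially, so TJ is at right angles to VJ, so T = J + (0, -4.8) = (48.800, -4.8000). On A1, J sits at bearing 90° from T; a 120° counterclockwise sweep puts Z at bearing 210°, so Z = T + 4.8·(cos 210°, sin 210°) = (44.643, -7.2000). A1 meets ZF tangentially, so TZ is at right angles to ZF, so ZF runs along (−sin 210°, cos 210°); with |ZF| = 36.3, F = (62.793, -38.637). Then |VF| = |F − V| = 73.728.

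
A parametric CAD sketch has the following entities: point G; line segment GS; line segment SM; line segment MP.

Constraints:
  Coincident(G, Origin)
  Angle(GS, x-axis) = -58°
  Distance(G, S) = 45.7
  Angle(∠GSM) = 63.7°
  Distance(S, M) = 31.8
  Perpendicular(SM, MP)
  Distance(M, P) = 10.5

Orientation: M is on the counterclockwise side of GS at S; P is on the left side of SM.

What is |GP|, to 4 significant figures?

32.59

∠GSM = 63.7°, so SM runs at -58.0° + (180° − 63.7°) = 58.30° from the x-axis; with |SM| = 31.8, M = S + 31.8·(cos 58.30°, sin 58.30°) = (40.93, -11.70). SM is perpendicular to MP; with |MP| = 10.5 on the left of SM, P = M + 10.5·(-0.8508, 0.5255) = (31.99, -6.183). Then |GP| = |P − G| = 32.59.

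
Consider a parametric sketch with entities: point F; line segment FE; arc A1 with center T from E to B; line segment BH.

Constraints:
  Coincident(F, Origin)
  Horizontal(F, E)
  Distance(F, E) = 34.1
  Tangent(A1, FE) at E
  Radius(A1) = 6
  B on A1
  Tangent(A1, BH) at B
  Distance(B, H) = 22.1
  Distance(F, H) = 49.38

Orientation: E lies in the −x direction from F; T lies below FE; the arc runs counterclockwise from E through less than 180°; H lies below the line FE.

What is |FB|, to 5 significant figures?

40.519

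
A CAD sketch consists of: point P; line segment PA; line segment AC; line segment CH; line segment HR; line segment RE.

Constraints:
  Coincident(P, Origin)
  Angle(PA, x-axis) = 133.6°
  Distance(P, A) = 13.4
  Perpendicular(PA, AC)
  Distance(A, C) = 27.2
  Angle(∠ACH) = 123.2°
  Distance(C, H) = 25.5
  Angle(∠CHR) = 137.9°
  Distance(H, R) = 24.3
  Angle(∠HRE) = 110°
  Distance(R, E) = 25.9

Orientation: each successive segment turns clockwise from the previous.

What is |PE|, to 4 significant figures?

38.83

∠CHR = 137.9° gives HR at -55.30° from the x-axis; with |HR| = 24.3, R = (49.12, 2.661). ∠HRE = 110.0° gives RE at -125.3° from the x-axis; with |RE| = 25.9, E = (34.15, -18.48). Then |PE| = |E − P| = 38.83.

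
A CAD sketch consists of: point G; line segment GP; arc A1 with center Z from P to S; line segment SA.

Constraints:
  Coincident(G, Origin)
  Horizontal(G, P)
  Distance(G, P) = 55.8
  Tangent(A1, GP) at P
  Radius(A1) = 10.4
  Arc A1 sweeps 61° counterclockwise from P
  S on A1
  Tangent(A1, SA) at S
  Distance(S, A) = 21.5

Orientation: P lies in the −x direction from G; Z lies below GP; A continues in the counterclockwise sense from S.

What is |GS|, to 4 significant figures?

65.12

G is at the origin; GP is horizontal with |GP| = 55.8 and P on the −x side, so P = (-55.80, 0.000). The tangent condition forces ZP to be normal to GP, so Z = P + (0, -10.4) = (-55.80, -10.40). On A1, P sits at bearing 90° from Z; a 61° counterclockwise sweep puts S at bearing 151°, so S = Z + 10.4·(cos 151°, sin 151°) = (-64.90, -5.358). Then |GS| = |S − G| = 65.12.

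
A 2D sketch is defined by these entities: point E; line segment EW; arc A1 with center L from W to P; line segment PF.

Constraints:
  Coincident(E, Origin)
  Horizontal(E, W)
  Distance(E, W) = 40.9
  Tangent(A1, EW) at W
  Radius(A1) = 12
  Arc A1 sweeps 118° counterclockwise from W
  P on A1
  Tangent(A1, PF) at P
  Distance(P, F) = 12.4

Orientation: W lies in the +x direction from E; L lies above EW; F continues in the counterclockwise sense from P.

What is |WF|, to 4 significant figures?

28.98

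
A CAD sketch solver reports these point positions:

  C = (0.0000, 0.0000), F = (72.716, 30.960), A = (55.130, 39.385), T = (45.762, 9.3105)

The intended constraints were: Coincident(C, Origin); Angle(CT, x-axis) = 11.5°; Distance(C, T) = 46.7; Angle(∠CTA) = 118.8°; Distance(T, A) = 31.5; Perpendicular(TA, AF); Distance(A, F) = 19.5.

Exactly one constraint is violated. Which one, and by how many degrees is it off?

Perpendicular(TA, AF) — off by 8.30°.

C = (0.00, 0.00) ✓; CT at 11.50° ✓; |CT| = 46.70 ✓; ∠CTA = 118.8° ✓; |TA| = 31.50 ✓; ∠(TA, AF) = 98.30° ✗; |AF| = 19.50 ✓.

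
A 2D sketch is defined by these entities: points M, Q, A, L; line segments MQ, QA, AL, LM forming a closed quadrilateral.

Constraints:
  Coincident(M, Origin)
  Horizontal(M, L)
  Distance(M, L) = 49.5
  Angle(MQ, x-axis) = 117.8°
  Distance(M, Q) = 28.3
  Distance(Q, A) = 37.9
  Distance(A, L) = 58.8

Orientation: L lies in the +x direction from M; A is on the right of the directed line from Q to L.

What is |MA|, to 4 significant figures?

14.82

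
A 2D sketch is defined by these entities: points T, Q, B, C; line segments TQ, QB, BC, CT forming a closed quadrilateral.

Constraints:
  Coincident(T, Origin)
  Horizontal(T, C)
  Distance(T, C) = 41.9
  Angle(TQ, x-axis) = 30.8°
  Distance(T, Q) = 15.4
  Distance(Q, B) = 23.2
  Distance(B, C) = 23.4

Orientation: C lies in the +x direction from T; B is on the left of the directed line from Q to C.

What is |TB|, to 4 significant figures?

38.57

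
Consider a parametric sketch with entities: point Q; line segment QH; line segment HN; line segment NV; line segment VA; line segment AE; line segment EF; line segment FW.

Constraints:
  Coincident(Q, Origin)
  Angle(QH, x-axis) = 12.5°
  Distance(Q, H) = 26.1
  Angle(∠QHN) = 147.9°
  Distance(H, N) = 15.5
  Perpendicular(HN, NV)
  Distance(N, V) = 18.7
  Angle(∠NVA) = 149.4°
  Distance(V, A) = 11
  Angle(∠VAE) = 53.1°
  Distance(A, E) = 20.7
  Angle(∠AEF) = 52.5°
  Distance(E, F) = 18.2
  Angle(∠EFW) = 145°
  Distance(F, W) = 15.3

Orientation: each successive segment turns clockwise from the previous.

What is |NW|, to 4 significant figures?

29.02

Q is at the origin; QH runs at 12.5° with length 26.1, so H = (25.48, 5.649). ∠QHN = 147.9° gives HN at -19.60° from the x-axis; with |HN| = 15.5, N = (40.08, 0.4496). HN ⟂ NV, so NV runs at -109.6°; with |NV| = 18.7, V = (33.81, -17.17). ∠NVA = 149.4° gives VA at -140.2° from the x-axis; with |VA| = 11.0, A = (25.36, -24.21). ∠VAE = 53.1° gives AE at 92.90° from the x-axis; with |AE| = 20.7, E = (24.31, -3.535). ∠AEF = 52.5° gives EF at -34.60° from the x-axis; with |EF| = 18.2, F = (39.29, -13.87). ∠EFW = 145.0° gives FW at -69.60° from the x-axis; with |FW| = 15.3, W = (44.63, -28.21). Then |NW| = |W − N| = 29.02.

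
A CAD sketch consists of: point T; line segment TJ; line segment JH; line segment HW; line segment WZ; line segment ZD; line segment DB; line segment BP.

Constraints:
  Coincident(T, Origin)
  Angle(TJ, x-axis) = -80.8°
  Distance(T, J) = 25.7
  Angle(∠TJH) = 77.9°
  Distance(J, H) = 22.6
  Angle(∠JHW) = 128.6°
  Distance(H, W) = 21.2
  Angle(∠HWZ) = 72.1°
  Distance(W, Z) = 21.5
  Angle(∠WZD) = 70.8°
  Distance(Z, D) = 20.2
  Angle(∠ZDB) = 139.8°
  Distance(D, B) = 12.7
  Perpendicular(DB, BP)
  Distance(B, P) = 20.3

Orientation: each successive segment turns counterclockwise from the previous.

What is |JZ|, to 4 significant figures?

28.83

∠JHW = 128.6° gives HW at 72.70° from the x-axis; with |HW| = 21.2, W = (31.47, 3.081). ∠HWZ = 72.1° gives WZ at -179.4° from the x-axis; with |WZ| = 21.5, Z = (9.971, 2.856). Then |JZ| = |Z − J| = 28.83.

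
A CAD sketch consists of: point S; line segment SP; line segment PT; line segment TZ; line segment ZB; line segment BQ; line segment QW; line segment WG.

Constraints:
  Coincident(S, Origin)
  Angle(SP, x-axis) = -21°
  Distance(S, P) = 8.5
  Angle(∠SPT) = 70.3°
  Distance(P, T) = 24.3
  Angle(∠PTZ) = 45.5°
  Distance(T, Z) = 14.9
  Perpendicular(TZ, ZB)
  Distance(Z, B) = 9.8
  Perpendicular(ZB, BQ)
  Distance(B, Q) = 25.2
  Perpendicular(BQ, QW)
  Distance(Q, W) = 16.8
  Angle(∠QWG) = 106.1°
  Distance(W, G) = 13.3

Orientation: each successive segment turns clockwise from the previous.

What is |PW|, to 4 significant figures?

36.59

S is at the origin; SP runs at -21.0° with length 8.5, so P = (7.935, -3.046). ∠SPT = 70.3° gives PT at -130.7° from the x-axis; with |PT| = 24.3, T = (-7.911, -21.47). ∠PTZ = 45.5° gives TZ at 94.80° from the x-axis; with |TZ| = 14.9, Z = (-9.157, -6.621). TZ ⟂ ZB, so ZB runs at 4.800°; with |ZB| = 9.8, B = (0.6083, -5.801). The perpendicularity gives BQ at right angles to ZB, so BQ runs at -85.20°; with |BQ| = 25.2, Q = (2.717, -30.91). BQ is perpendicular to QW, so QW runs at -175.2°; with |QW| = 16.8, W = (-14.02, -32.32). Then |PW| = |W − P| = 36.59.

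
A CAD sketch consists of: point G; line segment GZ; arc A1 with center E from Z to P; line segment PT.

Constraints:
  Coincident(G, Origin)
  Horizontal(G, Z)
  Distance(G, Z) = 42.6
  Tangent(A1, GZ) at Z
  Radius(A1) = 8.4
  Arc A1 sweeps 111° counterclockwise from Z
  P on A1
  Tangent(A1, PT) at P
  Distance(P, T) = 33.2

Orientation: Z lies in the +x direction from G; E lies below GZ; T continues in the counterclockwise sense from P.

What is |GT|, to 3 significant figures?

63.0

On A1, Z sits at bearing 90° from E; a 111° counterclockwise sweep puts P at bearing 201°, so P = E + 8.4·(cos 201°, sin 201°) = (34.8, -11.4). The tangent condition forces EP to be normal to PT, so PT runs along (−sin 201°, cos 201°); with |PT| = 33.2, T = (46.7, -42.4). Then |GT| = |T − G| = 63.0.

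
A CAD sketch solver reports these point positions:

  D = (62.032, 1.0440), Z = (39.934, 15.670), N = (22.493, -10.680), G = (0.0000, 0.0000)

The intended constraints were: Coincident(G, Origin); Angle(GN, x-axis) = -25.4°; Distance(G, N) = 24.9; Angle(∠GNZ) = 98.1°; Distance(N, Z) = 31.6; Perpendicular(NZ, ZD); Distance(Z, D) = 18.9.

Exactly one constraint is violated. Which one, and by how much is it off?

Distance(Z, D) = 18.9 — off by 7.60.

G = (0.00, 0.00) ✓; GN at -25.40° ✓; |GN| = 24.90 ✓; ∠GNZ = 98.10° ✓; |NZ| = 31.60 ✓; ∠(NZ, ZD) = 90.00° ✓; |ZD| = 26.50 ✗.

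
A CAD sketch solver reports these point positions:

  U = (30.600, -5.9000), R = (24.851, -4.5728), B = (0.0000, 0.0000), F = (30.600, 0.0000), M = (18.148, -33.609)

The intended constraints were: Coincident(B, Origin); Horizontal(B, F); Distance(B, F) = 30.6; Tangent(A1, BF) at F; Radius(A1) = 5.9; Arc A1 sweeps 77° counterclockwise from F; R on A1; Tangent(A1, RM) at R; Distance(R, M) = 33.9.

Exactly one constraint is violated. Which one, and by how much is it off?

Distance(R, M) = 33.9 — off by 4.10.

B = (0.00, 0.00) ✓; B.y = 0.00, F.y = 0.00 ✓; |BF| = 30.60 ✓; ∠(UF, FB) = 90.00° ✓; |UF| = 5.900 ✓; bearing(U→R) − bearing(U→F) = 77.00° ✓; |UR| = 5.900 ✓; ∠(UR, RM) = 90.00° ✓; |RM| = 29.80 ✗.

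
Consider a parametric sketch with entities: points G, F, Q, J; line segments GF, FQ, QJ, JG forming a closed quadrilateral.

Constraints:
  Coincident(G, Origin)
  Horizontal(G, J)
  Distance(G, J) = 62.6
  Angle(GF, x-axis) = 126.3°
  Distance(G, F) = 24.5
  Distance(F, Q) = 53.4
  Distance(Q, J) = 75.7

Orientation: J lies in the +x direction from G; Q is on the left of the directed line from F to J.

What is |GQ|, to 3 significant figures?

64.4

G is at the origin; GJ is horizontal with |GJ| = 62.6 and J in +x, so J = (62.6, 0). GF runs at 126.3° with |GF| = 24.5, so F = (-14.5, 19.7). Q is determined by |FQ| = 53.4 and |QJ| = 75.7 together: it lies at the intersection of circle(F, 53.4) and circle(J, 75.7). With |FJ| = 79.6, the foot of the radical line on FJ is 21.7 from F and the perpendicular offset is √(53.4² − 21.7²) = 48.8. Taking the left-of-FJ solution: Q = (18.6, 61.6).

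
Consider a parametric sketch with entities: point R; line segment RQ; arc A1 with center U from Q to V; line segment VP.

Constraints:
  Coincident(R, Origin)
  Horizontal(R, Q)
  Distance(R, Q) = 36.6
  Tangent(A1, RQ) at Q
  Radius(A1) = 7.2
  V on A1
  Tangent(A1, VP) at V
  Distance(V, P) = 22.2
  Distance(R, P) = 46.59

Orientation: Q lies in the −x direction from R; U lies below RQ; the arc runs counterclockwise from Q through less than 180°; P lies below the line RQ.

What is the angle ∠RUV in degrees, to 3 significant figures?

170°

R is at the origin; R and Q share the same y with |RQ| = 36.6 and Q on the −x side, so Q = (-36.6, 0.00). Tangency of A1 to RQ means the radius UQ is perpendicular to RQ, so U = Q + (0, -7.2) = (-36.6, -7.20). Since UV ⟂ VP (tangency), |UP| = √(7.2² + 22.2²) = 23.3 regardless of where V sits on A1. So P lies on both circle(R, 46.59) and circle(U, 23.3); the below-RQ intersection is P = (-35.2, -30.5). V is the foot of the tangent from P: V = (-43.3, -9.82).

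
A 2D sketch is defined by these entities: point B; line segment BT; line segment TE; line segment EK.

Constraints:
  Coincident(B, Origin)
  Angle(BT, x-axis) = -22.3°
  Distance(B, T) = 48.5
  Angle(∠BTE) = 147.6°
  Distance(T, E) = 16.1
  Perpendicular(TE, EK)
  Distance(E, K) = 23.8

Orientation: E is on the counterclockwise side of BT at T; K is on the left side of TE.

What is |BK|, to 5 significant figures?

57.092

∠BTE = 147.6°, so TE runs at -22.3° + (180° − 147.6°) = 10.100° from the x-axis; with |TE| = 16.1, E = T + 16.1·(cos 10.100°, sin 10.100°) = (60.723, -15.580). TE ⟂ EK; with |EK| = 23.8 on the left of TE, K = E + 23.8·(-0.17537, 0.98450) = (56.549, 7.8510). Then |BK| = |K − B| = 57.092.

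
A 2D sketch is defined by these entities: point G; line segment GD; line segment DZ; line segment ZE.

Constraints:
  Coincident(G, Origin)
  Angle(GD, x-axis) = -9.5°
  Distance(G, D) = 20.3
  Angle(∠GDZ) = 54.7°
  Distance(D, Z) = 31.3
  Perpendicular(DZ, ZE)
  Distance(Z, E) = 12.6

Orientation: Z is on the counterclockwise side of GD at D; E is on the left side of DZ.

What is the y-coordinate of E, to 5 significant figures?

19.346

G is at the origin; GD runs at -9.5° with length 20.3, so D = 20.3·(cos -9.5°, sin -9.5°) = (20.022, -3.3505). ∠GDZ = 54.7°, so DZ runs at -9.5° + (180° − 54.7°) = 115.80° from the x-axis; with |DZ| = 31.3, Z = D + 31.3·(cos 115.80°, sin 115.80°) = (6.3989, 24.830). DZ ⟂ ZE; with |ZE| = 12.6 on the left of DZ, E = Z + 12.6·(-0.90032, -0.43523) = (-4.9452, 19.346). So E.y = 19.346.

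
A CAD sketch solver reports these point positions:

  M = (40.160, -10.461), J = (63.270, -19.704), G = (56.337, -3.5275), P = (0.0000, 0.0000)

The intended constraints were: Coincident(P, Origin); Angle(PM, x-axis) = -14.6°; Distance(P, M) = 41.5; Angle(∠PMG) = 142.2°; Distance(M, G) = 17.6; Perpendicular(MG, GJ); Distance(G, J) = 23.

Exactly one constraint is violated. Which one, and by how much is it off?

Distance(G, J) = 23 — off by 5.40.

P = (0.00, 0.00) ✓; PM at -14.60° ✓; |PM| = 41.50 ✓; ∠PMG = 142.2° ✓; |MG| = 17.60 ✓; ∠(MG, GJ) = 90.00° ✓; |GJ| = 17.60 ✗.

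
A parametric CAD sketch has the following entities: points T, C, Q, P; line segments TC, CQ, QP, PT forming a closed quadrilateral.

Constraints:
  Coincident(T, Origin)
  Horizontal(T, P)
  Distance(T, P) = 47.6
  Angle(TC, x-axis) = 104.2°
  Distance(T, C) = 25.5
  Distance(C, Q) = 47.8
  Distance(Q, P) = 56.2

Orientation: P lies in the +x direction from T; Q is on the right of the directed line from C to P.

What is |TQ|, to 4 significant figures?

23.30

Checks: |CQ| = 47.80 ✓; |QP| = 56.20 ✓.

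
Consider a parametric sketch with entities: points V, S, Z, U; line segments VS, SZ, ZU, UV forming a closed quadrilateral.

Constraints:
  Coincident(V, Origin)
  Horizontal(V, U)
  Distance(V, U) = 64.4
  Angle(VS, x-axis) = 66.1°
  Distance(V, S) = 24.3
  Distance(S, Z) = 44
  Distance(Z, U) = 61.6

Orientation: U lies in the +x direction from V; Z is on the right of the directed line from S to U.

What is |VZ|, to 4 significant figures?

22.70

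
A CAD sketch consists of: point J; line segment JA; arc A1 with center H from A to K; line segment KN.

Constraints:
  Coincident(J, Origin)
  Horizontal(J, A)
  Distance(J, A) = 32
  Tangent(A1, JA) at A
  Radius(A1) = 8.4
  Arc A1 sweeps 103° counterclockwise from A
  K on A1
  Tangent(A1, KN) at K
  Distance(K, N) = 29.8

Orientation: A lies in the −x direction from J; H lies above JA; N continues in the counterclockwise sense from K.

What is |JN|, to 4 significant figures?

49.78

On A1, A sits at bearing -90° from H; a 103° counterclockwise sweep puts K at bearing 13°, so K = H + 8.4·(cos 13°, sin 13°) = (-23.82, 10.29). A1 meets KN tangentially, so HK is at right angles to KN, so KN runs along (−sin 13°, cos 13°); with |KN| = 29.8, N = (-30.52, 39.33). Then |JN| = |N − J| = 49.78.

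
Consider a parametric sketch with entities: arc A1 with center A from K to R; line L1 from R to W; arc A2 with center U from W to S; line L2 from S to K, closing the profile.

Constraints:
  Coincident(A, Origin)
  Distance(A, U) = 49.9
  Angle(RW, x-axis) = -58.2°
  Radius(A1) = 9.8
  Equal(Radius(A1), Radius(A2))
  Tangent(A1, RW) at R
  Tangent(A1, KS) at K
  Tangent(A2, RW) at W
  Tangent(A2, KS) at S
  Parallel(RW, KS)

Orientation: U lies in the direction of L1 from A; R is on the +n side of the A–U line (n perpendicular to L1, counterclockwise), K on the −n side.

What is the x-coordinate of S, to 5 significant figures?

17.966

Tangency of A1 to both parallel lines with radius 9.8 puts R and K at A ± 9.8·n: R = (8.3289, 5.1642), K = (-8.3289, -5.1642). Equal radii place W and S the same way about U: W = U + 9.8·n = (34.624, -37.245), S = U − 9.8·n = (17.966, -47.574). So S.x = 17.966.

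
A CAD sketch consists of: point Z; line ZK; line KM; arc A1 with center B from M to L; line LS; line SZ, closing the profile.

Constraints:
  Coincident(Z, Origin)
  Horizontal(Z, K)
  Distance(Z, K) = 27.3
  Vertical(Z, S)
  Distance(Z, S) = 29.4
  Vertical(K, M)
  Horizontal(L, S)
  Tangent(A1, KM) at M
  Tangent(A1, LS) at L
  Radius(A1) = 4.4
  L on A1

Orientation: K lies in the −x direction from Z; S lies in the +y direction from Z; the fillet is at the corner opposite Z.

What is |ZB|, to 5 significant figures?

33.903

Z and S share the same x with |ZS| = 29.4 and S on the +y side, so S = (0.0000, 29.400). The virtual corner opposite Z is at (-27.300, 29.400). The tangent condition forces BM to be normal to KM and tangency of A1 to LS means the radius BL is perpendicular to LS, with radius 4.4, so the center B sits 4.4 in from both sides at B = (-22.900, 25.000). Then |ZB| = |B − Z| = 33.903.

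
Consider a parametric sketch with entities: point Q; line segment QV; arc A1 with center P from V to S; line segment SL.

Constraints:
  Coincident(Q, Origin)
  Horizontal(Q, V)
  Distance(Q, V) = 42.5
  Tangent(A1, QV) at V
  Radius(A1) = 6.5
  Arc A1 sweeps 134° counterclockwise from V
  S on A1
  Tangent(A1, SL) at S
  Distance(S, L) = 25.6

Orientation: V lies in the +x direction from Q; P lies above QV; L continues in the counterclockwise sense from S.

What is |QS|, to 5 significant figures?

48.445

Q is at the origin; Q and V share the same y with |QV| = 42.5 and V on the +x side, so V = (42.500, 0.0000). A1 meets QV tangentially, so PV is at right angles to QV, so P = V + (0, 6.5) = (42.500, 6.5000). On A1, V sits at bearing -90° from P; a 134° counterclockwise sweep puts S at bearing 44°, so S = P + 6.5·(cos 44°, sin 44°) = (47.176, 11.015). Then |QS| = |S − Q| = 48.445.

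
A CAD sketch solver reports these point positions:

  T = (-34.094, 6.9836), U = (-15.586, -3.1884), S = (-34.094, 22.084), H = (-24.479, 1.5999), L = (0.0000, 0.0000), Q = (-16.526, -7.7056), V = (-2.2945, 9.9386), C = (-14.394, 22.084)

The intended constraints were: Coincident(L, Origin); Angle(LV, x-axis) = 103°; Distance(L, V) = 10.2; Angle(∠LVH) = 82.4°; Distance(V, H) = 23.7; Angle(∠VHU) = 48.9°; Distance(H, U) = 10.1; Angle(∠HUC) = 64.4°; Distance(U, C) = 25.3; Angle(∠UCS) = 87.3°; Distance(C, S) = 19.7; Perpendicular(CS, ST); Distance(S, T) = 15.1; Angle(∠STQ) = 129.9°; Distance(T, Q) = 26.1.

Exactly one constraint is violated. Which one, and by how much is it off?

Distance(T, Q) = 26.1 — off by 3.20.

L = (0.00, 0.00) ✓; LV at 103.0° ✓; |LV| = 10.20 ✓; ∠LVH = 82.40° ✓; |VH| = 23.70 ✓; ∠VHU = 48.90° ✓; |HU| = 10.10 ✓; ∠HUC = 64.40° ✓; |UC| = 25.30 ✓; ∠UCS = 87.30° ✓; |CS| = 19.70 ✓; ∠(CS, ST) = 90.00° ✓; |ST| = 15.10 ✓; ∠STQ = 129.9° ✓; |TQ| = 22.90 ✗.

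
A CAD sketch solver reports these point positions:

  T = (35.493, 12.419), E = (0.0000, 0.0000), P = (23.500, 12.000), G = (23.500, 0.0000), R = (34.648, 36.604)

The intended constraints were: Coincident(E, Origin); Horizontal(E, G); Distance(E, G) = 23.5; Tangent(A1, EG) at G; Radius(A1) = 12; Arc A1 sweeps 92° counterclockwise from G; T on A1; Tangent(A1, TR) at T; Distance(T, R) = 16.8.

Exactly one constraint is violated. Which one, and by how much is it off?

Distance(T, R) = 16.8 — off by 7.40.

E = (0.00, 0.00) ✓; E.y = 0.00, G.y = 0.00 ✓; |EG| = 23.50 ✓; ∠(PG, GE) = 90.00° ✓; |PG| = 12.00 ✓; bearing(P→T) − bearing(P→G) = 92.00° ✓; |PT| = 12.00 ✓; ∠(PT, TR) = 90.00° ✓; |TR| = 24.20 ✗.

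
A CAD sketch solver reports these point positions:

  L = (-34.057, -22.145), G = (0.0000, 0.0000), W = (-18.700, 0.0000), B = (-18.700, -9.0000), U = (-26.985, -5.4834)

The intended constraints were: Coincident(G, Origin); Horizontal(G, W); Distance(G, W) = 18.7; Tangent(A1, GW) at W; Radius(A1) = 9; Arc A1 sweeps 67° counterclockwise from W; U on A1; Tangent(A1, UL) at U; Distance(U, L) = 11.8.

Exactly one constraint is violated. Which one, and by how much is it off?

Distance(U, L) = 11.8 — off by 6.30.

G = (0.00, 0.00) ✓; G.y = 0.00, W.y = 0.00 ✓; |GW| = 18.70 ✓; ∠(BW, WG) = 90.00° ✓; |BW| = 9.000 ✓; bearing(B→U) − bearing(B→W) = 67.00° ✓; |BU| = 9.000 ✓; ∠(BU, UL) = 90.00° ✓; |UL| = 18.10 ✗.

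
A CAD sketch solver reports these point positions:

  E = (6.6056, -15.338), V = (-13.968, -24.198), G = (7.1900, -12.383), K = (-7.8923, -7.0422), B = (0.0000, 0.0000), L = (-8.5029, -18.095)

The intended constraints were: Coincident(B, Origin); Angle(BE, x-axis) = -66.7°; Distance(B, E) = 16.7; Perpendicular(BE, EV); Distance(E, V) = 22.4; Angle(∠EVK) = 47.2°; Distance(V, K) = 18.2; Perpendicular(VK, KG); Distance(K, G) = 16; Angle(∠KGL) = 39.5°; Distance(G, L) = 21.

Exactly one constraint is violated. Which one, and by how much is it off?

Distance(G, L) = 21 — off by 4.30.

B = (0.00, 0.00) ✓; BE at -66.70° ✓; |BE| = 16.70 ✓; ∠(BE, EV) = 90.00° ✓; |EV| = 22.40 ✓; ∠EVK = 47.20° ✓; |VK| = 18.20 ✓; ∠(VK, KG) = 90.00° ✓; |KG| = 16.00 ✓; ∠KGL = 39.50° ✓; |GL| = 16.70 ✗.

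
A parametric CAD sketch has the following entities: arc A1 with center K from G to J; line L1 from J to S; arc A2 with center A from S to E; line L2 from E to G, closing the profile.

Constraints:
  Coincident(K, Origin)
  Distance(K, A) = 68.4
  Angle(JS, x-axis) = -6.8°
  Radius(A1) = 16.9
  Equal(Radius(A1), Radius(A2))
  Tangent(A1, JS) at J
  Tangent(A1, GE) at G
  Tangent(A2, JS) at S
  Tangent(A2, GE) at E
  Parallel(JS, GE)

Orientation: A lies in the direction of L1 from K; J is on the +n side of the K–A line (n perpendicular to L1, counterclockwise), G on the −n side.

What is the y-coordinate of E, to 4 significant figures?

-24.88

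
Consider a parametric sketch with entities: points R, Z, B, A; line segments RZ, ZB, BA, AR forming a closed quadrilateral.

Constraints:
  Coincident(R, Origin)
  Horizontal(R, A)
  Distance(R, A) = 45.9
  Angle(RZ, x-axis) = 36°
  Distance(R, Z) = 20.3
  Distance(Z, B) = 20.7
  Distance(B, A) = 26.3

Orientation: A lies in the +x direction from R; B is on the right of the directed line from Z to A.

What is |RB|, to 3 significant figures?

22.5

R is at the origin; R and A share the same y with |RA| = 45.9 and A in +x, so A = (45.9, 0). RZ runs at 36.0° with |RZ| = 20.3, so Z = (16.4, 11.9). B is determined by |ZB| = 20.7 and |BA| = 26.3 together: it lies at the intersection of circle(Z, 20.7) and circle(A, 26.3). With |ZA| = 31.8, the foot of the radical line on ZA is 11.8 from Z and the perpendicular offset is √(20.7² − 11.8²) = 17.0. Taking the right-of-ZA solution: B = (20.9, -8.27).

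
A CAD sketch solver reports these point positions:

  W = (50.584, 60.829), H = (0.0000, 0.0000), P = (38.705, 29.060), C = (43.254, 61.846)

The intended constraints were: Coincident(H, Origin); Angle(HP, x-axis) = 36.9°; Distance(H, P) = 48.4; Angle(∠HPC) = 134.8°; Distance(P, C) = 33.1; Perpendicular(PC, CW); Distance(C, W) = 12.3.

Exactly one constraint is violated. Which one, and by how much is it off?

Distance(C, W) = 12.3 — off by 4.90.

H = (0.00, 0.00) ✓; HP at 36.90° ✓; |HP| = 48.40 ✓; ∠HPC = 134.8° ✓; |PC| = 33.10 ✓; ∠(PC, CW) = 90.00° ✓; |CW| = 7.400 ✗.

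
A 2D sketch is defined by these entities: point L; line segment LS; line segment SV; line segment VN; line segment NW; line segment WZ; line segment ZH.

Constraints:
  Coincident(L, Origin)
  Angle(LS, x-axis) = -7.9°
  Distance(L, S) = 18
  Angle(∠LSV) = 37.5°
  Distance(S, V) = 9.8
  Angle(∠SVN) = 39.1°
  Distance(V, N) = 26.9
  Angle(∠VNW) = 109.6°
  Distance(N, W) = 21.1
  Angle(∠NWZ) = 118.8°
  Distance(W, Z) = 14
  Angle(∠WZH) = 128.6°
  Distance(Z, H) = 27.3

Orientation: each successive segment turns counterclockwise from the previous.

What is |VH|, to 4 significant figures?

29.03

∠NWZ = 118.8° gives WZ at 47.10° from the x-axis; with |WZ| = 14.0, Z = (43.52, -17.16). ∠WZH = 128.6° gives ZH at 98.50° from the x-axis; with |ZH| = 27.3, H = (39.49, 9.843). Then |VH| = |H − V| = 29.03.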